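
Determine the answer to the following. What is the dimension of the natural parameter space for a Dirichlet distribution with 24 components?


Exponential family dimension calculation:
Dirichlet with 24 components has 24 natural parameters.

24


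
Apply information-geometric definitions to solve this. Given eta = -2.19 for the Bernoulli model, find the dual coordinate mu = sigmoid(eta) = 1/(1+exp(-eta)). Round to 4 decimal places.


Dual coordinate (expectation parameter) for Bernoulli:
mu = 1/(1+exp(-eta)).
eta = -2.19.
exp(-eta) = exp(2.19) = 8.935213.
mu = 1/(1+8.935213) = 0.1007

0.1007


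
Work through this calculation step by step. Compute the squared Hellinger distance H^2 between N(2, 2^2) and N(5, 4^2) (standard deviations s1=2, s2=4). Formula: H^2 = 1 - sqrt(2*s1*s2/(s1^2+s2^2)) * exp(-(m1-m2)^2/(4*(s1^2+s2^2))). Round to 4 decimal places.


Squared Hellinger distance for Gaussians:
H^2 = 1 - sqrt(2*s1*s2/(s1^2+s2^2)) * exp(-(m1-m2)^2/(4*(s1^2+s2^2))).
s1^2 = 4, s2^2 = 16, s1^2+s2^2 = 20.
sqrt(2*2*4/(20)) = 0.894427.
(m1-m2)^2 = (-3)^2 = 9.
exp(-9/(4*20)) = exp(-0.1125) = 0.893597.
H^2 = 1 - 0.894427*0.893597 = 0.2007

0.2007


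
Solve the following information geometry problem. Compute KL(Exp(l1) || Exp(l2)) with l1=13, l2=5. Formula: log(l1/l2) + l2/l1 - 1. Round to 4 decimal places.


KL divergence for exponential family:
KL = log(l1/l2) + l2/l1 - 1.
log(13/5) = 0.955511.
5/13 = 0.384615.
KL = 0.955511 + 0.384615 - 1 = 0.3401

0.3401


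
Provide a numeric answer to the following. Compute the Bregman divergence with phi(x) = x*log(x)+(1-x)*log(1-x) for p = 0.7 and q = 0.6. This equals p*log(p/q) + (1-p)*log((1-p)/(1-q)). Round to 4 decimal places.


Bregman divergence with negative entropy generator:
D = p*log(p/q) + (1-p)*log((1-p)/(1-q)).
p = 0.7, q = 0.6.
p*log(p/q) = 0.7*log(0.7/0.6) = 0.107905.
(1-p)*log((1-p)/(1-q)) = 0.3*log(0.3/0.4) = -0.086305.
D = 0.107905 + -0.086305 = 0.0216

0.0216


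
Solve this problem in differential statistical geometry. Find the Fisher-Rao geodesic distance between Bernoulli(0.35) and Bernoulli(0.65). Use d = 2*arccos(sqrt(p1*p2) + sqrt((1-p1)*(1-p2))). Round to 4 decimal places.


Geodesic distance on Bernoulli manifold:
d(p1,p2) = 2*arccos(sqrt(p1*p2) + sqrt((1-p1)*(1-p2))).
sqrt(p1*p2) = sqrt(0.35*0.65) = 0.47697.
sqrt((1-p1)*(1-p2)) = sqrt(0.65*0.35) = 0.47697.
arg = 0.47697 + 0.47697 = 0.953939.
d = 2*arccos(0.953939) = 0.6094

0.6094


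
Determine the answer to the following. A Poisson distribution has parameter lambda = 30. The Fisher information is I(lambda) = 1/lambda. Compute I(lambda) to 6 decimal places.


Fisher information for Poisson: I(lambda) = 1/lambda.
lambda = 30.
I(lambda) = 1/30 = 0.033333

0.033333


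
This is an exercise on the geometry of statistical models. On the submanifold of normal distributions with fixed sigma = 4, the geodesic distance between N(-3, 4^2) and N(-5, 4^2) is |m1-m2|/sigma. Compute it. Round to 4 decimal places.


On the fixed-variance normal subfamily, geodesic distance = |m1-m2|/sigma.
|-3 - -5| = 2.
sigma = 4.
d = 2/4 = 0.5000

0.5000


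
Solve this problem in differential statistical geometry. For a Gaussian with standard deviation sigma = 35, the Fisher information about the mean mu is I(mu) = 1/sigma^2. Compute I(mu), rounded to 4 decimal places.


The Fisher information for the mean of a normal distribution is I(mu) = 1/sigma^2.
sigma = 35, so sigma^2 = 1225.
I(mu) = 1/1225 = 0.0008

0.0008


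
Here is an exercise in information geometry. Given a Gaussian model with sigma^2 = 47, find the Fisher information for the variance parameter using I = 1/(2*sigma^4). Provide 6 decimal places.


Fisher information for variance: I(sigma^2) = 1/(2*sigma^4).
sigma^2 = 47, so sigma^4 = 2209.
I = 1/(2*2209) = 1/4418 = 0.000226

0.000226


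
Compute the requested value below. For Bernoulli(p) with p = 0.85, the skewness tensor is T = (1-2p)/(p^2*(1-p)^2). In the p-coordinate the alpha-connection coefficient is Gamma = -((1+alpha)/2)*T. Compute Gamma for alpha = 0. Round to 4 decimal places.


Skewness (Amari-Chentsov) tensor: T = (1-2p)/(p^2*(1-p)^2).
p = 0.85, 1-2p = -0.7, p^2 = 0.7225, (1-p)^2 = 0.0225.
T = -0.7/(0.7225 * 0.0225) = -43.060361.
In the p-coordinate, Gamma^(alpha) = Gamma^(0) - (alpha/2)*T with Gamma^(0) = (1/2)*g'(p) = -T/2,
so Gamma^(alpha) = -((1+alpha)/2)*T.
alpha = 0, -(1+alpha)/2 = -0.5.
Gamma = -0.5 * -43.060361 = 21.5302

21.5302


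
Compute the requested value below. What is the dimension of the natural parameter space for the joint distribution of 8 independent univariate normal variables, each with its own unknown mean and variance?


Exponential family dimension calculation:
Each univariate normal has two natural parameters (mu/sigma^2 and -1/(2 sigma^2)).
With 8 independent components, dim = 2 * 8 = 16.

16


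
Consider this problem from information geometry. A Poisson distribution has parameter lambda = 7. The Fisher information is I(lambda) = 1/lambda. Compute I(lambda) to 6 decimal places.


Fisher information for Poisson: I(lambda) = 1/lambda.
lambda = 7.
I(lambda) = 1/7 = 0.142857

0.142857


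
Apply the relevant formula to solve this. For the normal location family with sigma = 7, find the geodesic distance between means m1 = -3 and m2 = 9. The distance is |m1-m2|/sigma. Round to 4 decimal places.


On the fixed-variance normal subfamily, geodesic distance = |m1-m2|/sigma.
|-3 - 9| = 12.
sigma = 7.
d = 12/7 = 1.7143

1.7143


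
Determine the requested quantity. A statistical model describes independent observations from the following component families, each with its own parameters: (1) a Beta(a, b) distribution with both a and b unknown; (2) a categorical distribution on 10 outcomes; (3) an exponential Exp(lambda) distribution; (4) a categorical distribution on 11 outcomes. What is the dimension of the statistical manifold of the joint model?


The dimension of a statistical manifold equals the number of free
(independent) real parameters of the model. For a product of independent
blocks the parameter counts add.
- Beta (a, b): 2.
- categorical on 10 outcomes (probabilities sum to 1): 10-1 = 9.
- exponential (lambda): 1.
- categorical on 11 outcomes (probabilities sum to 1): 11-1 = 10.
Total = 2 + 9 + 1 + 10 = 22.
Dimension = 22

22


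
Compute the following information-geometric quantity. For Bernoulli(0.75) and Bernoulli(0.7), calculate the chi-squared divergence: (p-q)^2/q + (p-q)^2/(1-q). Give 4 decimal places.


Chi-squared divergence between Bernoulli distributions:
chi^2 = (p-q)^2/q + (p-q)^2/(1-q).
p = 0.75, q = 0.7, p-q = 0.05.
(p-q)^2 = 0.0025.
term1 = 0.0025/0.7 = 0.003571.
term2 = 0.0025/0.3 = 0.008333.
chi^2 = 0.003571 + 0.008333 = 0.0119

0.0119


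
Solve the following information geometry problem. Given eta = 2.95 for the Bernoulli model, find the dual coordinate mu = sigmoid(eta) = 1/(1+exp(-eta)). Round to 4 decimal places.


Dual coordinate (expectation parameter) for Bernoulli:
mu = 1/(1+exp(-eta)).
eta = 2.95.
exp(-eta) = exp(-2.95) = 0.05234.
mu = 1/(1+0.05234) = 0.9503

0.9503


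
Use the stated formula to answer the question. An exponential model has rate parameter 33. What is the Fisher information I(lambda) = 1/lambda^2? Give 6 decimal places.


Fisher information for exponential: I(lambda) = 1/lambda^2.
lambda = 33, lambda^2 = 1089.
I = 1/1089 = 0.000918

0.000918


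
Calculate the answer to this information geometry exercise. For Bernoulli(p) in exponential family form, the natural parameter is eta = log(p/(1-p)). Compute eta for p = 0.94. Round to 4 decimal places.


Natural parameter for Bernoulli: eta = log(p/(1-p)).
p = 0.94, 1-p = 0.06.
p/(1-p) = 15.666667.
eta = log(15.666667) = 2.7515

2.7515


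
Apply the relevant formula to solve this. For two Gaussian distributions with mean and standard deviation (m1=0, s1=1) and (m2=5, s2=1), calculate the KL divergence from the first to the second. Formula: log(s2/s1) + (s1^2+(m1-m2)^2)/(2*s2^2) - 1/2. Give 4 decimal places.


KL divergence between normal distributions:
KL = log(s2/s1) + (s1^2 + (m1-m2)^2)/(2*s2^2) - 1/2.
log(1/1) = 0.0.
(1^2 + (0-5)^2)/(2*1^2) = (1 + 25)/2 = 13.0.
KL = 0.0 + 13.0 - 0.5 = 12.5000

12.5000


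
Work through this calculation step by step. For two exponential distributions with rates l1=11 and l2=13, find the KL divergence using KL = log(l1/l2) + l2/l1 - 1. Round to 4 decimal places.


KL divergence for exponential family:
KL = log(l1/l2) + l2/l1 - 1.
log(11/13) = -0.167054.
13/11 = 1.181818.
KL = -0.167054 + 1.181818 - 1 = 0.0148

0.0148


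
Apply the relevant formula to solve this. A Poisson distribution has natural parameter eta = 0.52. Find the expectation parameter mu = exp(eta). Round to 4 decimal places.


Expectation parameter for Poisson exponential family:
mu = exp(eta).
eta = 0.52.
mu = exp(0.52) = 1.6820

1.6820


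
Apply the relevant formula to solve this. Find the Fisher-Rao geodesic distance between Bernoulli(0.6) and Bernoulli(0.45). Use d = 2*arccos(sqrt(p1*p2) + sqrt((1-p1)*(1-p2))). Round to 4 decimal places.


Geodesic distance on Bernoulli manifold:
d(p1,p2) = 2*arccos(sqrt(p1*p2) + sqrt((1-p1)*(1-p2))).
sqrt(p1*p2) = sqrt(0.6*0.45) = 0.519615.
sqrt((1-p1)*(1-p2)) = sqrt(0.4*0.55) = 0.469042.
arg = 0.519615 + 0.469042 = 0.988657.
d = 2*arccos(0.988657) = 0.3015

0.3015


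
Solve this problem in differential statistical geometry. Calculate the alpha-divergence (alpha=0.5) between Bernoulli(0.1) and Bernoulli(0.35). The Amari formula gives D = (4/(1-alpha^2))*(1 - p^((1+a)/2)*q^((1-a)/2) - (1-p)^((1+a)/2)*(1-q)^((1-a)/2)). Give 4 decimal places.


Amari alpha-divergence:
D = (4/(1-alpha^2))*(1 - p^((1+a)/2)*q^((1-a)/2) - (1-p)^((1+a)/2)*(1-q)^((1-a)/2)).
alpha = 0.5, p = 0.1, q = 0.35.
e1 = (1+alpha)/2 = 0.75, e2 = (1-alpha)/2 = 0.25.
t1 = p^e1 * q^e2 = 0.1^0.75 * 0.35^0.25 = 0.136778.
t2 = (1-p)^e1 * (1-q)^e2 = 0.9^0.75 * 0.65^0.25 = 0.829679.
4/(1-alpha^2) = 5.333333.
D = 5.333333*(1 - 0.136778 - 0.829679) = 0.1789

0.1789


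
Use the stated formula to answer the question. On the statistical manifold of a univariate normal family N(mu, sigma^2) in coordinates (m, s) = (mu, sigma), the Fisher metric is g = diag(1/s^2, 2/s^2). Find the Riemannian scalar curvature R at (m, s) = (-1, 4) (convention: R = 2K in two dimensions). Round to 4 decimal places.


The metric has the form g = (A dm^2 + B ds^2)/s^2 with A = 1, B = 2.
Substitute u = sqrt(A/B)*m: g = B*(du^2 + ds^2)/s^2, i.e. B times the
Poincare upper half-plane metric, which has constant Gaussian curvature -1.
Scaling a 2D metric by a constant c divides the Gaussian curvature by c,
so K = -1/B = -1/(2) = -0.5000 everywhere (the point (m, s) = (-1, 4) is irrelevant:
the curvature is constant).
Scalar curvature in dimension 2: R = 2K = -2/(2) = -1.0000.

-1.0000


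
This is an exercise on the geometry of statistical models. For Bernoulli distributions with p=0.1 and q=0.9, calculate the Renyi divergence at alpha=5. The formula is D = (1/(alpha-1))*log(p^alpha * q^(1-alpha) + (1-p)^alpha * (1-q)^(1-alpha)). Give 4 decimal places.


Renyi divergence of order alpha between Bernoulli distributions:
D = (1/(alpha-1))*log(p^alpha * q^(1-alpha) + (1-p)^alpha * (1-q)^(1-alpha)).
alpha = 5, p = 0.1, q = 0.9.
p^alpha * q^(1-alpha) = 0.1^5 * 0.9^-4 = 1.5e-05.
(1-p)^alpha * (1-q)^(1-alpha) = 0.9^5 * 0.1^-4 = 5904.9.
sum = 1.5e-05 + 5904.9 = 5904.900015.
D = (1/4)*log(5904.900015) = 2.1709

2.1709


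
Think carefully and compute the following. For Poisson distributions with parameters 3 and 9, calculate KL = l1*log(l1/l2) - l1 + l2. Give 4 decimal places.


KL divergence for Poisson:
KL = l1*log(l1/l2) - l1 + l2.
l1 = 3, l2 = 9.
log(3/9) = -1.098612.
l1*log(l1/l2) = 3 * -1.098612 = -3.295837.
KL = -3.295837 - 3 + 9 = 2.7042

2.7042


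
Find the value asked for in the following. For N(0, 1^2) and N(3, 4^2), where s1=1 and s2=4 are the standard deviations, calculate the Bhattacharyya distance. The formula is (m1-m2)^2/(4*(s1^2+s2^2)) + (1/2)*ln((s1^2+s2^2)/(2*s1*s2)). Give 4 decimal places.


Bhattacharyya distance between two Gaussians:
DB = (m1-m2)^2/(4*(s1^2+s2^2)) + (1/2)*ln((s1^2+s2^2)/(2*s1*s2)).
(m1-m2)^2 = (-3)^2 = 9.
s1^2+s2^2 = 1 + 16 = 17.
term1 = 9/68 = 0.132353.
term2 = 0.5*ln(17/8.0) = 0.376886.
DB = 0.132353 + 0.376886 = 0.5092

0.5092


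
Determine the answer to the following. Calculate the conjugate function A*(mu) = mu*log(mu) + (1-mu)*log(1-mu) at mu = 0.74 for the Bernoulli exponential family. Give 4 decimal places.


Legendre transform for Bernoulli:
A*(mu) = mu*log(mu) + (1-mu)*log(1-mu).
mu = 0.74, 1-mu = 0.26.
mu*log(mu) = 0.74*log(0.74) = -0.222818.
(1-mu)*log(1-mu) = 0.26*log(0.26) = -0.350239.
A* = -0.222818 + -0.350239 = -0.5731

-0.5731


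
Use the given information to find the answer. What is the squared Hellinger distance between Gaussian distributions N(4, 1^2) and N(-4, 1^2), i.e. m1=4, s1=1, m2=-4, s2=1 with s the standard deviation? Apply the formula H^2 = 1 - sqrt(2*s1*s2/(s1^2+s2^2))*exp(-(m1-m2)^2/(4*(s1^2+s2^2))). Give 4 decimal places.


Squared Hellinger distance for Gaussians:
H^2 = 1 - sqrt(2*s1*s2/(s1^2+s2^2)) * exp(-(m1-m2)^2/(4*(s1^2+s2^2))).
s1^2 = 1, s2^2 = 1, s1^2+s2^2 = 2.
sqrt(2*1*1/(2)) = 1.0.
(m1-m2)^2 = (8)^2 = 64.
exp(-64/(4*2)) = exp(-8.0) = 0.000335.
H^2 = 1 - 1.0*0.000335 = 0.9997

0.9997


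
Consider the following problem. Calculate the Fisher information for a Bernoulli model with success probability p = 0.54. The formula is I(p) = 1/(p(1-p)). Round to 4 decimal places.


For Bernoulli(p), Fisher information is I(p) = 1/(p*(1-p)).
p = 0.54, 1-p = 0.46.
p*(1-p) = 0.2484.
I(p) = 1/0.2484 = 4.0258

4.0258


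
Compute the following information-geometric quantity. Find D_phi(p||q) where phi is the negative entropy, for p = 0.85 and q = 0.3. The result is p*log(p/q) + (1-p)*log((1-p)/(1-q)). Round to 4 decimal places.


Bregman divergence with negative entropy generator:
D = p*log(p/q) + (1-p)*log((1-p)/(1-q)).
p = 0.85, q = 0.3.
p*log(p/q) = 0.85*log(0.85/0.3) = 0.885236.
(1-p)*log((1-p)/(1-q)) = 0.15*log(0.15/0.7) = -0.231067.
D = 0.885236 + -0.231067 = 0.6542

0.6542


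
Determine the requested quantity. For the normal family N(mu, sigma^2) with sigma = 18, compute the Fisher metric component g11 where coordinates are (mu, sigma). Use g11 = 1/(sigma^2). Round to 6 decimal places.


For the 2-parameter normal family, the Fisher metric has:
  g11 = 1/sigma^2, g22 = 2/sigma^2.
sigma = 18, sigma^2 = 324.
g11 = 0.003086

0.003086


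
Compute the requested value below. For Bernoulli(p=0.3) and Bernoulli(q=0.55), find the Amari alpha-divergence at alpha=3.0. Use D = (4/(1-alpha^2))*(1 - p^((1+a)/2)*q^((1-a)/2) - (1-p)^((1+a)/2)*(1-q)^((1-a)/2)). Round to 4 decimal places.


Amari alpha-divergence:
D = (4/(1-alpha^2))*(1 - p^((1+a)/2)*q^((1-a)/2) - (1-p)^((1+a)/2)*(1-q)^((1-a)/2)).
alpha = 3.0, p = 0.3, q = 0.55.
e1 = (1+alpha)/2 = 2.0, e2 = (1-alpha)/2 = -1.0.
t1 = p^e1 * q^e2 = 0.3^2.0 * 0.55^-1.0 = 0.163636.
t2 = (1-p)^e1 * (1-q)^e2 = 0.7^2.0 * 0.45^-1.0 = 1.088889.
4/(1-alpha^2) = -0.5.
D = -0.5*(1 - 0.163636 - 1.088889) = 0.1263

0.1263


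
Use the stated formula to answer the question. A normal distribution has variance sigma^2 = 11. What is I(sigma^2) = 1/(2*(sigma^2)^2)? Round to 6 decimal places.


Fisher information for variance: I(sigma^2) = 1/(2*sigma^4).
sigma^2 = 11, so sigma^4 = 121.
I = 1/(2*121) = 1/242 = 0.004132

0.004132


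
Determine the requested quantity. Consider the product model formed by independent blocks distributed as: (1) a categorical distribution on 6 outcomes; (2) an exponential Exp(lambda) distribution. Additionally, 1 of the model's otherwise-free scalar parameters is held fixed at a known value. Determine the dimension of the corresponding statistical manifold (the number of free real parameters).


The dimension of a statistical manifold equals the number of free
(independent) real parameters of the model. For a product of independent
blocks the parameter counts add.
- categorical on 6 outcomes (probabilities sum to 1): 6-1 = 5.
- exponential (lambda): 1.
Total = 5 + 1 = 6.
1 parameter(s) fixed at known values: 6 - 1 = 5.
Dimension = 5

5


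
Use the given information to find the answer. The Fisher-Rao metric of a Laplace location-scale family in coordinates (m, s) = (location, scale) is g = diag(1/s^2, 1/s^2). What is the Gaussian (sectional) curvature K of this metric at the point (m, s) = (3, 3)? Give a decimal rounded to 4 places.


The metric has the form g = (A dm^2 + B ds^2)/s^2 with A = 1, B = 1.
Substitute u = sqrt(A/B)*m: g = B*(du^2 + ds^2)/s^2, i.e. B times the
Poincare upper half-plane metric, which has constant Gaussian curvature -1.
Scaling a 2D metric by a constant c divides the Gaussian curvature by c,
so K = -1/B = -1/(1) = -1.0000 everywhere (the point (m, s) = (3, 3) is irrelevant:
the curvature is constant).
The requested Gaussian curvature is K = -1.0000.

-1.0000


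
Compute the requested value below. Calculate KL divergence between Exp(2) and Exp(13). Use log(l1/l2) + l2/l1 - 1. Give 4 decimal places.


KL divergence for exponential family:
KL = log(l1/l2) + l2/l1 - 1.
log(2/13) = -1.871802.
13/2 = 6.5.
KL = -1.871802 + 6.5 - 1 = 3.6282

3.6282


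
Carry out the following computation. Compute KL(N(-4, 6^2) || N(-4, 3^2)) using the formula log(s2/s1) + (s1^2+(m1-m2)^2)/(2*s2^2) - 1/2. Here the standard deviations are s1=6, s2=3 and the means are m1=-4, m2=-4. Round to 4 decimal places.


KL divergence between normal distributions:
KL = log(s2/s1) + (s1^2 + (m1-m2)^2)/(2*s2^2) - 1/2.
log(3/6) = -0.693147.
(6^2 + (-4--4)^2)/(2*3^2) = (36 + 0)/18 = 2.0.
KL = -0.693147 + 2.0 - 0.5 = 0.8069

0.8069


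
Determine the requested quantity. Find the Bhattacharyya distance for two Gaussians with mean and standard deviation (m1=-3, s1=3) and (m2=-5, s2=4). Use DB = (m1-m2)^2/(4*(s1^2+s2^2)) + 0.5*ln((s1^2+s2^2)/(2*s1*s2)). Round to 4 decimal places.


Bhattacharyya distance between two Gaussians:
DB = (m1-m2)^2/(4*(s1^2+s2^2)) + (1/2)*ln((s1^2+s2^2)/(2*s1*s2)).
(m1-m2)^2 = (2)^2 = 4.
s1^2+s2^2 = 9 + 16 = 25.
term1 = 4/100 = 0.04.
term2 = 0.5*ln(25/24.0) = 0.020411.
DB = 0.04 + 0.020411 = 0.0604

0.0604


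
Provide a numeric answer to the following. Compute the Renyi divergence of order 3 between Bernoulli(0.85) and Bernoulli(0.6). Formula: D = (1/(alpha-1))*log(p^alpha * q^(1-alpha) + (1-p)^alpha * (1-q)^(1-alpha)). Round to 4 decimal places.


Renyi divergence of order alpha between Bernoulli distributions:
D = (1/(alpha-1))*log(p^alpha * q^(1-alpha) + (1-p)^alpha * (1-q)^(1-alpha)).
alpha = 3, p = 0.85, q = 0.6.
p^alpha * q^(1-alpha) = 0.85^3 * 0.6^-2 = 1.705903.
(1-p)^alpha * (1-q)^(1-alpha) = 0.15^3 * 0.4^-2 = 0.021094.
sum = 1.705903 + 0.021094 = 1.726997.
D = (1/2)*log(1.726997) = 0.2732

0.2732


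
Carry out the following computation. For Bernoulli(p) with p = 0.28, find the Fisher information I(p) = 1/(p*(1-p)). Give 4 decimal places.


For Bernoulli(p), Fisher information is I(p) = 1/(p*(1-p)).
p = 0.28, 1-p = 0.72.
p*(1-p) = 0.2016.
I(p) = 1/0.2016 = 4.9603

4.9603


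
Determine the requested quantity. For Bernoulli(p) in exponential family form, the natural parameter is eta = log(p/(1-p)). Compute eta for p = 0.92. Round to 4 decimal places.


Natural parameter for Bernoulli: eta = log(p/(1-p)).
p = 0.92, 1-p = 0.08.
p/(1-p) = 11.5.
eta = log(11.5) = 2.4423

2.4423


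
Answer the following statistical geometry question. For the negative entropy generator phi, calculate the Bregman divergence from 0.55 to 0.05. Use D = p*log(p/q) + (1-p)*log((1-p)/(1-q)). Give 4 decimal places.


Bregman divergence with negative entropy generator:
D = p*log(p/q) + (1-p)*log((1-p)/(1-q)).
p = 0.55, q = 0.05.
p*log(p/q) = 0.55*log(0.55/0.05) = 1.318842.
(1-p)*log((1-p)/(1-q)) = 0.45*log(0.45/0.95) = -0.336246.
D = 1.318842 + -0.336246 = 0.9826

0.9826


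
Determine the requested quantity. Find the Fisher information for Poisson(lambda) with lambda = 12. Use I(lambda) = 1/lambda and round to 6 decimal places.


Fisher information for Poisson: I(lambda) = 1/lambda.
lambda = 12.
I(lambda) = 1/12 = 0.083333

0.083333


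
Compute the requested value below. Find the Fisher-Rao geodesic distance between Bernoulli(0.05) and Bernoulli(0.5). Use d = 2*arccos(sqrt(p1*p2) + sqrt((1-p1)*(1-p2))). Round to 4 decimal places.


Geodesic distance on Bernoulli manifold:
d(p1,p2) = 2*arccos(sqrt(p1*p2) + sqrt((1-p1)*(1-p2))).
sqrt(p1*p2) = sqrt(0.05*0.5) = 0.158114.
sqrt((1-p1)*(1-p2)) = sqrt(0.95*0.5) = 0.689202.
arg = 0.158114 + 0.689202 = 0.847316.
d = 2*arccos(0.847316) = 1.1198

1.1198


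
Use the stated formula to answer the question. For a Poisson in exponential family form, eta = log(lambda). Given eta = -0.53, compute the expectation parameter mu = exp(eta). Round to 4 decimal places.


Expectation parameter for Poisson exponential family:
mu = exp(eta).
eta = -0.53.
mu = exp(-0.53) = 0.5886

0.5886


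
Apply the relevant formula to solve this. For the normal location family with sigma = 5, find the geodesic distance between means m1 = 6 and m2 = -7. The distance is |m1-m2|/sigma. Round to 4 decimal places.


On the fixed-variance normal subfamily, geodesic distance = |m1-m2|/sigma.
|6 - -7| = 13.
sigma = 5.
d = 13/5 = 2.6000

2.6000


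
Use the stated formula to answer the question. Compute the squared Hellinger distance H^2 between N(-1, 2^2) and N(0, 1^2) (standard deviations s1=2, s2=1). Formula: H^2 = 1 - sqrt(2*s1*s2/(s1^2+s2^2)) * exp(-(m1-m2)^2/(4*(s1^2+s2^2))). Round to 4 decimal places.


Squared Hellinger distance for Gaussians:
H^2 = 1 - sqrt(2*s1*s2/(s1^2+s2^2)) * exp(-(m1-m2)^2/(4*(s1^2+s2^2))).
s1^2 = 4, s2^2 = 1, s1^2+s2^2 = 5.
sqrt(2*2*1/(5)) = 0.894427.
(m1-m2)^2 = (-1)^2 = 1.
exp(-1/(4*5)) = exp(-0.05) = 0.951229.
H^2 = 1 - 0.894427*0.951229 = 0.1492

0.1492


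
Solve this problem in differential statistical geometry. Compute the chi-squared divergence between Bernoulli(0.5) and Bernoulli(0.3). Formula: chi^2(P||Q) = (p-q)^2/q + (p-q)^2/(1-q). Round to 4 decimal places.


Chi-squared divergence between Bernoulli distributions:
chi^2 = (p-q)^2/q + (p-q)^2/(1-q).
p = 0.5, q = 0.3, p-q = 0.2.
(p-q)^2 = 0.04.
term1 = 0.04/0.3 = 0.133333.
term2 = 0.04/0.7 = 0.057143.
chi^2 = 0.133333 + 0.057143 = 0.1905

0.1905


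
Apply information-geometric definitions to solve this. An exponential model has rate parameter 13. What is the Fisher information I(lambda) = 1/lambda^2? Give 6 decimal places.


Fisher information for exponential: I(lambda) = 1/lambda^2.
lambda = 13, lambda^2 = 169.
I = 1/169 = 0.005917

0.005917


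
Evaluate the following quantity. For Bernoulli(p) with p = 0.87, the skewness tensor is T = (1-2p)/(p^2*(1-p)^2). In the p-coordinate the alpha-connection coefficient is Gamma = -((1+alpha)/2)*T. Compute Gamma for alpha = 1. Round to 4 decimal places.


Skewness (Amari-Chentsov) tensor: T = (1-2p)/(p^2*(1-p)^2).
p = 0.87, 1-2p = -0.74, p^2 = 0.7569, (1-p)^2 = 0.0169.
T = -0.74/(0.7569 * 0.0169) = -57.850419.
In the p-coordinate, Gamma^(alpha) = Gamma^(0) - (alpha/2)*T with Gamma^(0) = (1/2)*g'(p) = -T/2,
so Gamma^(alpha) = -((1+alpha)/2)*T.
alpha = 1, -(1+alpha)/2 = -1.0.
Gamma = -1.0 * -57.850419 = 57.8504

57.8504


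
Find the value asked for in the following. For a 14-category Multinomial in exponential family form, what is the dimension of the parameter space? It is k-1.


Exponential family dimension calculation:
For Multinomial with k=14 categories, dim = k-1 = 13.

13


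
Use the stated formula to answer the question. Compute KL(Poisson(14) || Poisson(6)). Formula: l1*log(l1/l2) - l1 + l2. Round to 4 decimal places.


KL divergence for Poisson:
KL = l1*log(l1/l2) - l1 + l2.
l1 = 14, l2 = 6.
log(14/6) = 0.847298.
l1*log(l1/l2) = 14 * 0.847298 = 11.86217.
KL = 11.86217 - 14 + 6 = 3.8622

3.8622


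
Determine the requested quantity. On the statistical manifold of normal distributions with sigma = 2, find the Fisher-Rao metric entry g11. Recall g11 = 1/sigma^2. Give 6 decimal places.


For the 2-parameter normal family, the Fisher metric has:
  g11 = 1/sigma^2, g22 = 2/sigma^2.
sigma = 2, sigma^2 = 4.
g11 = 0.250000

0.250000


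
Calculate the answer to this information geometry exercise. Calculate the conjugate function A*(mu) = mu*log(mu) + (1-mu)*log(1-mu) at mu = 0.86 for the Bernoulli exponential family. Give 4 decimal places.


Legendre transform for Bernoulli:
A*(mu) = mu*log(mu) + (1-mu)*log(1-mu).
mu = 0.86, 1-mu = 0.14.
mu*log(mu) = 0.86*log(0.86) = -0.129708.
(1-mu)*log(1-mu) = 0.14*log(0.14) = -0.275256.
A* = -0.129708 + -0.275256 = -0.4050

-0.4050


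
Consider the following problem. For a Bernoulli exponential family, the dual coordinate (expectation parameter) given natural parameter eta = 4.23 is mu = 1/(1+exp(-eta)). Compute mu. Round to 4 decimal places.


Dual coordinate (expectation parameter) for Bernoulli:
mu = 1/(1+exp(-eta)).
eta = 4.23.
exp(-eta) = exp(-4.23) = 0.014552.
mu = 1/(1+0.014552) = 0.9857

0.9857


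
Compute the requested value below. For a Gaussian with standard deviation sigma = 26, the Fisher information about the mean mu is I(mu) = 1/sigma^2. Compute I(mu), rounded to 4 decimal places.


The Fisher information for the mean of a normal distribution is I(mu) = 1/sigma^2.
sigma = 26, so sigma^2 = 676.
I(mu) = 1/676 = 0.0015

0.0015


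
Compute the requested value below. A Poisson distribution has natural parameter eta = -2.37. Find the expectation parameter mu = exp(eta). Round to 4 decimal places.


Expectation parameter for Poisson exponential family:
mu = exp(eta).
eta = -2.37.
mu = exp(-2.37) = 0.0935

0.0935


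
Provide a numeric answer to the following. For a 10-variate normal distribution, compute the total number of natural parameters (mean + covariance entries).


Exponential family dimension calculation:
For 10-dim MVN: mean has 10 params, covariance has 10*11/2 = 55 unique entries.
Total dim = 10 + 55 = 65.

65


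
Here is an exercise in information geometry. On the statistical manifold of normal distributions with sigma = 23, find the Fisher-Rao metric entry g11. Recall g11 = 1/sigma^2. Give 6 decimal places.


For the 2-parameter normal family, the Fisher metric has:
  g11 = 1/sigma^2, g22 = 2/sigma^2.
sigma = 23, sigma^2 = 529.
g11 = 0.001890

0.001890


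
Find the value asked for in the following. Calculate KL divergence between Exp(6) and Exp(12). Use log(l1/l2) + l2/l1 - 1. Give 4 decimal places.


KL divergence for exponential family:
KL = log(l1/l2) + l2/l1 - 1.
log(6/12) = -0.693147.
12/6 = 2.0.
KL = -0.693147 + 2.0 - 1 = 0.3069

0.3069


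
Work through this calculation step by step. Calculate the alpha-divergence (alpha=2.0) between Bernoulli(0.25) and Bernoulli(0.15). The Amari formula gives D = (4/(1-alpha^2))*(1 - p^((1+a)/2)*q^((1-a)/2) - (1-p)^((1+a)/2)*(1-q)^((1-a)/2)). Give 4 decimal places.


Amari alpha-divergence:
D = (4/(1-alpha^2))*(1 - p^((1+a)/2)*q^((1-a)/2) - (1-p)^((1+a)/2)*(1-q)^((1-a)/2)).
alpha = 2.0, p = 0.25, q = 0.15.
e1 = (1+alpha)/2 = 1.5, e2 = (1-alpha)/2 = -0.5.
t1 = p^e1 * q^e2 = 0.25^1.5 * 0.15^-0.5 = 0.322749.
t2 = (1-p)^e1 * (1-q)^e2 = 0.75^1.5 * 0.85^-0.5 = 0.704502.
4/(1-alpha^2) = -1.333333.
D = -1.333333*(1 - 0.322749 - 0.704502) = 0.0363

0.0363


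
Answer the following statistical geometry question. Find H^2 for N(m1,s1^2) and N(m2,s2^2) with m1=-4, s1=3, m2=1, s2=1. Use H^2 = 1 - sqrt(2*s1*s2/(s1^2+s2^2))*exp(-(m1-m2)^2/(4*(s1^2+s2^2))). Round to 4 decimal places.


Squared Hellinger distance for Gaussians:
H^2 = 1 - sqrt(2*s1*s2/(s1^2+s2^2)) * exp(-(m1-m2)^2/(4*(s1^2+s2^2))).
s1^2 = 9, s2^2 = 1, s1^2+s2^2 = 10.
sqrt(2*3*1/(10)) = 0.774597.
(m1-m2)^2 = (-5)^2 = 25.
exp(-25/(4*10)) = exp(-0.625) = 0.535261.
H^2 = 1 - 0.774597*0.535261 = 0.5854

0.5854


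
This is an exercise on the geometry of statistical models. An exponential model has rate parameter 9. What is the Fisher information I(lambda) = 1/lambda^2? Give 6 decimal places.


Fisher information for exponential: I(lambda) = 1/lambda^2.
lambda = 9, lambda^2 = 81.
I = 1/81 = 0.012346

0.012346


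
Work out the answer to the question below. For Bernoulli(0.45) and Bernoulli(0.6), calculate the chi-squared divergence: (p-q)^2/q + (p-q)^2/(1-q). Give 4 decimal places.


Chi-squared divergence between Bernoulli distributions:
chi^2 = (p-q)^2/q + (p-q)^2/(1-q).
p = 0.45, q = 0.6, p-q = -0.15.
(p-q)^2 = 0.0225.
term1 = 0.0225/0.6 = 0.0375.
term2 = 0.0225/0.4 = 0.05625.
chi^2 = 0.0375 + 0.05625 = 0.0937

0.0937


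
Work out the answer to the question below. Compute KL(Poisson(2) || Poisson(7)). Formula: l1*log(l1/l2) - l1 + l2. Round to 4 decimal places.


KL divergence for Poisson:
KL = l1*log(l1/l2) - l1 + l2.
l1 = 2, l2 = 7.
log(2/7) = -1.252763.
l1*log(l1/l2) = 2 * -1.252763 = -2.505526.
KL = -2.505526 - 2 + 7 = 2.4945

2.4945


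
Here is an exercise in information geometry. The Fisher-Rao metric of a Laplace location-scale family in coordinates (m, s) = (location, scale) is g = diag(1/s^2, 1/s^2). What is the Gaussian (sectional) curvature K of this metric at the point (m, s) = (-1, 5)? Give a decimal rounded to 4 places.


The metric has the form g = (A dm^2 + B ds^2)/s^2 with A = 1, B = 1.
Substitute u = sqrt(A/B)*m: g = B*(du^2 + ds^2)/s^2, i.e. B times the
Poincare upper half-plane metric, which has constant Gaussian curvature -1.
Scaling a 2D metric by a constant c divides the Gaussian curvature by c,
so K = -1/B = -1/(1) = -1.0000 everywhere (the point (m, s) = (-1, 5) is irrelevant:
the curvature is constant).
The requested Gaussian curvature is K = -1.0000.

-1.0000


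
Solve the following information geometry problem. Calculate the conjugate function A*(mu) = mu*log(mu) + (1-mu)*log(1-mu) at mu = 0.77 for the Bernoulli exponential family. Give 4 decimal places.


Legendre transform for Bernoulli:
A*(mu) = mu*log(mu) + (1-mu)*log(1-mu).
mu = 0.77, 1-mu = 0.23.
mu*log(mu) = 0.77*log(0.77) = -0.201251.
(1-mu)*log(1-mu) = 0.23*log(0.23) = -0.338025.
A* = -0.201251 + -0.338025 = -0.5393

-0.5393


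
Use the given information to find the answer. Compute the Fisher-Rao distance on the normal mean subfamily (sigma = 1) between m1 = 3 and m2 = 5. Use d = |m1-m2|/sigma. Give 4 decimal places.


On the fixed-variance normal subfamily, geodesic distance = |m1-m2|/sigma.
|3 - 5| = 2.
sigma = 1.
d = 2/1 = 2.0000

2.0000


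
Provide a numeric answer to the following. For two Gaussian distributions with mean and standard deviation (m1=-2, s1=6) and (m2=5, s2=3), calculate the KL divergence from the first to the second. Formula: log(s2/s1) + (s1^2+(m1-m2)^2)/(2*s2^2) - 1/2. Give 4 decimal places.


KL divergence between normal distributions:
KL = log(s2/s1) + (s1^2 + (m1-m2)^2)/(2*s2^2) - 1/2.
log(3/6) = -0.693147.
(6^2 + (-2-5)^2)/(2*3^2) = (36 + 49)/18 = 4.722222.
KL = -0.693147 + 4.722222 - 0.5 = 3.5291

3.5291


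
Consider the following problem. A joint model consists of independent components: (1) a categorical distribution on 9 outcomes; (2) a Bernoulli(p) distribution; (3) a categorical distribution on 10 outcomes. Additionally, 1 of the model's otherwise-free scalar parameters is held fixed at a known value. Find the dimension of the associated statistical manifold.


The dimension of a statistical manifold equals the number of free
(independent) real parameters of the model. For a product of independent
blocks the parameter counts add.
- categorical on 9 outcomes (probabilities sum to 1): 9-1 = 8.
- Bernoulli (p): 1.
- categorical on 10 outcomes (probabilities sum to 1): 10-1 = 9.
Total = 8 + 1 + 9 = 18.
1 parameter(s) fixed at known values: 18 - 1 = 17.
Dimension = 17

17


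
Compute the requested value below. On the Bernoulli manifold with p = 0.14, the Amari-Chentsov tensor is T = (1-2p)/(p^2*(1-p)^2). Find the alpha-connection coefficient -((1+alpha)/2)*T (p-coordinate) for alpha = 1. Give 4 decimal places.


Skewness (Amari-Chentsov) tensor: T = (1-2p)/(p^2*(1-p)^2).
p = 0.14, 1-2p = 0.72, p^2 = 0.0196, (1-p)^2 = 0.7396.
T = 0.72/(0.0196 * 0.7396) = 49.668326.
In the p-coordinate, Gamma^(alpha) = Gamma^(0) - (alpha/2)*T with Gamma^(0) = (1/2)*g'(p) = -T/2,
so Gamma^(alpha) = -((1+alpha)/2)*T.
alpha = 1, -(1+alpha)/2 = -1.0.
Gamma = -1.0 * 49.668326 = -49.6683

-49.6683


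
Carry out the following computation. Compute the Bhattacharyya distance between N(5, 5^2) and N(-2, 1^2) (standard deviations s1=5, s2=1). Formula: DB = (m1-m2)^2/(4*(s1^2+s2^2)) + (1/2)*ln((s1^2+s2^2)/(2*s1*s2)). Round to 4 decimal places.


Bhattacharyya distance between two Gaussians:
DB = (m1-m2)^2/(4*(s1^2+s2^2)) + (1/2)*ln((s1^2+s2^2)/(2*s1*s2)).
(m1-m2)^2 = (7)^2 = 49.
s1^2+s2^2 = 25 + 1 = 26.
term1 = 49/104 = 0.471154.
term2 = 0.5*ln(26/10.0) = 0.477756.
DB = 0.471154 + 0.477756 = 0.9489

0.9489


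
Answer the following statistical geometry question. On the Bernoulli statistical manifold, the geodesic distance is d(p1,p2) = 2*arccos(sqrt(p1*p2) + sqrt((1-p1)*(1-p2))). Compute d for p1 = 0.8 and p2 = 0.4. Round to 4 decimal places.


Geodesic distance on Bernoulli manifold:
d(p1,p2) = 2*arccos(sqrt(p1*p2) + sqrt((1-p1)*(1-p2))).
sqrt(p1*p2) = sqrt(0.8*0.4) = 0.565685.
sqrt((1-p1)*(1-p2)) = sqrt(0.2*0.6) = 0.34641.
arg = 0.565685 + 0.34641 = 0.912096.
d = 2*arccos(0.912096) = 0.8449

0.8449


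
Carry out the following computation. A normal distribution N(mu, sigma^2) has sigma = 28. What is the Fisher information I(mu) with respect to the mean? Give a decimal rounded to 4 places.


The Fisher information for the mean of a normal distribution is I(mu) = 1/sigma^2.
sigma = 28, so sigma^2 = 784.
I(mu) = 1/784 = 0.0013

0.0013


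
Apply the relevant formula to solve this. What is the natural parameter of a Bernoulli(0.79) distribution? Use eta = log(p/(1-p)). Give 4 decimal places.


Natural parameter for Bernoulli: eta = log(p/(1-p)).
p = 0.79, 1-p = 0.21.
p/(1-p) = 3.761905.
eta = log(3.761905) = 1.3249

1.3249


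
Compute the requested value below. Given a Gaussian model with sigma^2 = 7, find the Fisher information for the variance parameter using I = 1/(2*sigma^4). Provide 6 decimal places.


Fisher information for variance: I(sigma^2) = 1/(2*sigma^4).
sigma^2 = 7, so sigma^4 = 49.
I = 1/(2*49) = 1/98 = 0.010204

0.010204


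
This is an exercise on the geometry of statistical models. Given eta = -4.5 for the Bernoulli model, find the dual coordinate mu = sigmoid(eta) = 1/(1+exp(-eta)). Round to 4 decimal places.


Dual coordinate (expectation parameter) for Bernoulli:
mu = 1/(1+exp(-eta)).
eta = -4.5.
exp(-eta) = exp(4.5) = 90.017131.
mu = 1/(1+90.017131) = 0.0110

0.0110


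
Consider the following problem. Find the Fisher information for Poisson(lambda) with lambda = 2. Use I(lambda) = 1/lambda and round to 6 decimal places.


Fisher information for Poisson: I(lambda) = 1/lambda.
lambda = 2.
I(lambda) = 1/2 = 0.500000

0.500000


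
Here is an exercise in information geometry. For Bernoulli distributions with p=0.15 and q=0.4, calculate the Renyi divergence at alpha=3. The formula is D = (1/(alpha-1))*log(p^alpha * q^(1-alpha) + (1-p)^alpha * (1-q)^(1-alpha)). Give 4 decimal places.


Renyi divergence of order alpha between Bernoulli distributions:
D = (1/(alpha-1))*log(p^alpha * q^(1-alpha) + (1-p)^alpha * (1-q)^(1-alpha)).
alpha = 3, p = 0.15, q = 0.4.
p^alpha * q^(1-alpha) = 0.15^3 * 0.4^-2 = 0.021094.
(1-p)^alpha * (1-q)^(1-alpha) = 0.85^3 * 0.6^-2 = 1.705903.
sum = 0.021094 + 1.705903 = 1.726997.
D = (1/2)*log(1.726997) = 0.2732

0.2732


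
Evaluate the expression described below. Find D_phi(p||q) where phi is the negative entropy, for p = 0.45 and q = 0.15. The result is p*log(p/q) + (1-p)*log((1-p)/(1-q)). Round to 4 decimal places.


Bregman divergence with negative entropy generator:
D = p*log(p/q) + (1-p)*log((1-p)/(1-q)).
p = 0.45, q = 0.15.
p*log(p/q) = 0.45*log(0.45/0.15) = 0.494376.
(1-p)*log((1-p)/(1-q)) = 0.55*log(0.55/0.85) = -0.239425.
D = 0.494376 + -0.239425 = 0.2550

0.2550


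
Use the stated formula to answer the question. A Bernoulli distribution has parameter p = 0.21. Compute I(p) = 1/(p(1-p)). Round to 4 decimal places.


For Bernoulli(p), Fisher information is I(p) = 1/(p*(1-p)).
p = 0.21, 1-p = 0.79.
p*(1-p) = 0.1659.
I(p) = 1/0.1659 = 6.0277

6.0277


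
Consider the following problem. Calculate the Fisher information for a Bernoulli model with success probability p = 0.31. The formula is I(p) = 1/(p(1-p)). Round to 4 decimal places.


For Bernoulli(p), Fisher information is I(p) = 1/(p*(1-p)).
p = 0.31, 1-p = 0.69.
p*(1-p) = 0.2139.
I(p) = 1/0.2139 = 4.6751

4.6751


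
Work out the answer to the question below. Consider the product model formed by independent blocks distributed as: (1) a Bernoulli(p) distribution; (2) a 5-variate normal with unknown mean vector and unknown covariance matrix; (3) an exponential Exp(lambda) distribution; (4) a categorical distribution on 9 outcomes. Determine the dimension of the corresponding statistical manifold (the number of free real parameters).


The dimension of a statistical manifold equals the number of free
(independent) real parameters of the model. For a product of independent
blocks the parameter counts add.
- Bernoulli (p): 1.
- 5-variate normal: 5 (mean) + 5*6/2 = 15 (symmetric covariance) = 20.
- exponential (lambda): 1.
- categorical on 9 outcomes (probabilities sum to 1): 9-1 = 8.
Total = 1 + 20 + 1 + 8 = 30.
Dimension = 30

30


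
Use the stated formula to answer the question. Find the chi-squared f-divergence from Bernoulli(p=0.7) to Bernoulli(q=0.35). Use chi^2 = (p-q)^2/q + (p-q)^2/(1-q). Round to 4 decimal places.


Chi-squared divergence between Bernoulli distributions:
chi^2 = (p-q)^2/q + (p-q)^2/(1-q).
p = 0.7, q = 0.35, p-q = 0.35.
(p-q)^2 = 0.1225.
term1 = 0.1225/0.35 = 0.35.
term2 = 0.1225/0.65 = 0.188462.
chi^2 = 0.35 + 0.188462 = 0.5385

0.5385


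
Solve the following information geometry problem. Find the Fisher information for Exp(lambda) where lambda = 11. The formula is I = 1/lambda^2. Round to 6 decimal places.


Fisher information for exponential: I(lambda) = 1/lambda^2.
lambda = 11, lambda^2 = 121.
I = 1/121 = 0.008264

0.008264


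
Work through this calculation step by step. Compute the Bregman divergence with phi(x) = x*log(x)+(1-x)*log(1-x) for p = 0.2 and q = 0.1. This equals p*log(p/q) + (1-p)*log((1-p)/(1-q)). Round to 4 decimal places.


Bregman divergence with negative entropy generator:
D = p*log(p/q) + (1-p)*log((1-p)/(1-q)).
p = 0.2, q = 0.1.
p*log(p/q) = 0.2*log(0.2/0.1) = 0.138629.
(1-p)*log((1-p)/(1-q)) = 0.8*log(0.8/0.9) = -0.094226.
D = 0.138629 + -0.094226 = 0.0444

0.0444


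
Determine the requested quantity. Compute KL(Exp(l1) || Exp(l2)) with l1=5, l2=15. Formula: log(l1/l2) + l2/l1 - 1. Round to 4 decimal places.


KL divergence for exponential family:
KL = log(l1/l2) + l2/l1 - 1.
log(5/15) = -1.098612.
15/5 = 3.0.
KL = -1.098612 + 3.0 - 1 = 0.9014

0.9014


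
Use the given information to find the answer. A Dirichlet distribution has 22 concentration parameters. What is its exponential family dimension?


Exponential family dimension calculation:
Dirichlet with 22 components has 22 natural parameters.

22


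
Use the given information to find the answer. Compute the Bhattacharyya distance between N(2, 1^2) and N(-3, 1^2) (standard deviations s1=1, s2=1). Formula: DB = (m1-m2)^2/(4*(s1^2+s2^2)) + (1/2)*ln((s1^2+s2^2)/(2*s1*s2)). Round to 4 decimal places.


Bhattacharyya distance between two Gaussians:
DB = (m1-m2)^2/(4*(s1^2+s2^2)) + (1/2)*ln((s1^2+s2^2)/(2*s1*s2)).
(m1-m2)^2 = (5)^2 = 25.
s1^2+s2^2 = 1 + 1 = 2.
term1 = 25/8 = 3.125.
term2 = 0.5*ln(2/2.0) = 0.0.
DB = 3.125 + 0.0 = 3.1250

3.1250


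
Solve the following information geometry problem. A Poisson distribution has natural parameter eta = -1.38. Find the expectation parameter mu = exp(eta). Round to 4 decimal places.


Expectation parameter for Poisson exponential family:
mu = exp(eta).
eta = -1.38.
mu = exp(-1.38) = 0.2516

0.2516
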